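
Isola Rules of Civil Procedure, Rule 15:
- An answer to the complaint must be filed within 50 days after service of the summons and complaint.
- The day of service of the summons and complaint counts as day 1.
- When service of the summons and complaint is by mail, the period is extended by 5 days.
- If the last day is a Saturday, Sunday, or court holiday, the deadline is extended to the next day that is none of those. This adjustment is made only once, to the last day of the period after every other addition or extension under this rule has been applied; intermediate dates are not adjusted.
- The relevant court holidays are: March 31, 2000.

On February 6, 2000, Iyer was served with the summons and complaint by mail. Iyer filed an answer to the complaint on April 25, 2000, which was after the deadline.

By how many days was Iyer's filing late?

22 days

Counting February 6, 2000 as day 1, day 50 is March 26, 2000.
Service was by mail, adding 5 days: March 26, 2000 + 5 days = March 31, 2000.
March 31, 2000 is a listed holiday; April 1, 2000 is Saturday; April 2, 2000 is Sunday. The next qualifying day is April 3, 2000.
The deadline is April 3, 2000; from April 3, 2000 to April 25, 2000 is 22 days.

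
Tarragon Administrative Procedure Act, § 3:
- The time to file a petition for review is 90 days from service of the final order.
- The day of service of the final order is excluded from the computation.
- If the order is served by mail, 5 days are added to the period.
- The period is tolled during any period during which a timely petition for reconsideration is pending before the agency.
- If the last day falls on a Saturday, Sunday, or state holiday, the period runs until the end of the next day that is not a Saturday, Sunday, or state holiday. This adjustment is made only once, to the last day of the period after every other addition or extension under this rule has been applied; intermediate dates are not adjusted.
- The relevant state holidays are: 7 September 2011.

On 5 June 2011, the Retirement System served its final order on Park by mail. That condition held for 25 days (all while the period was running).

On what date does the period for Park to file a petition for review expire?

October 3, 2011

90 days after 5 June 2011 is September 3, 2011.
Service was by mail, adding 5 days: September 3, 2011 + 5 days = September 8, 2011.
Tolling adds 25 days: September 8, 2011 + 25 days = October 3, 2011.
October 3, 2011 is a Monday and not a state holiday, so no extension applies.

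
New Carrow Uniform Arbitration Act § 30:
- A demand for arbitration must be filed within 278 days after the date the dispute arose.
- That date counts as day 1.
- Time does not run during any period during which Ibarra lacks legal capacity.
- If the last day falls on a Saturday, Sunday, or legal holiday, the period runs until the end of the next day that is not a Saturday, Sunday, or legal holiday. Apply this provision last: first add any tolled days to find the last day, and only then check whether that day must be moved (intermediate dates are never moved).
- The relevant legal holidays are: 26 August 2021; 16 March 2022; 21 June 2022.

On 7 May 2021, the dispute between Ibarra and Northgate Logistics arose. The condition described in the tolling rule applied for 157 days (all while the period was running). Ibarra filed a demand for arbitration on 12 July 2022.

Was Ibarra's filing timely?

Counting 7 May 2021 as day 1, day 278 is February 8, 2022.
Tolling adds 157 days: February 8, 2022 + 157 days = July 15, 2022.
July 15, 2022 is a Friday and not a legal holiday, so no extension applies.
The deadline is July 15, 2022; the filing on July 12, 2022 is on or before that date.

Yes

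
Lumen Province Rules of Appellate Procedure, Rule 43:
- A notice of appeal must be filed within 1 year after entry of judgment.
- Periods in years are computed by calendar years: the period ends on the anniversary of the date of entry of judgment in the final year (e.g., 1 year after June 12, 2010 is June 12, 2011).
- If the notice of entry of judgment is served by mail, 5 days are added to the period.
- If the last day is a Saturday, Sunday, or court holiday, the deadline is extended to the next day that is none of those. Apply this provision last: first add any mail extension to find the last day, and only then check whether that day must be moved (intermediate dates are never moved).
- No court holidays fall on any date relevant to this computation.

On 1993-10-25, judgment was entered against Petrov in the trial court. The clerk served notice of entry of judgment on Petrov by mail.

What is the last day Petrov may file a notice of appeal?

October 31, 1994

1 year after 1993-10-25 is October 25, 1994.
Service was by mail, adding 5 days: October 25, 1994 + 5 days = October 30, 1994.
October 30, 1994 is Sunday. The next qualifying day is October 31, 1994.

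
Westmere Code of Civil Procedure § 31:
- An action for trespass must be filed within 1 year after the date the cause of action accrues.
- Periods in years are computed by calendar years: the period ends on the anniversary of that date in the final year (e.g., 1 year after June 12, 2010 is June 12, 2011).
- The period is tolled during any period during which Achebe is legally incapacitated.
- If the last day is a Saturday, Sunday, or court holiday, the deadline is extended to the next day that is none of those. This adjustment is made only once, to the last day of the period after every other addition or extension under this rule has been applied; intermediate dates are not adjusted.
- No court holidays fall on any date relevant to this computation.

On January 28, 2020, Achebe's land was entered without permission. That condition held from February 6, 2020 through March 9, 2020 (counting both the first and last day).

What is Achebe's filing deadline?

1 year after January 28, 2020 is January 28, 2021.
From February 6, 2020 through March 9, 2020 inclusive is 33 days; tolling adds 33 days: January 28, 2021 + 33 days = March 2, 2021.
March 2, 2021 is a Tuesday and not a court holiday, so no extension applies.

March 2, 2021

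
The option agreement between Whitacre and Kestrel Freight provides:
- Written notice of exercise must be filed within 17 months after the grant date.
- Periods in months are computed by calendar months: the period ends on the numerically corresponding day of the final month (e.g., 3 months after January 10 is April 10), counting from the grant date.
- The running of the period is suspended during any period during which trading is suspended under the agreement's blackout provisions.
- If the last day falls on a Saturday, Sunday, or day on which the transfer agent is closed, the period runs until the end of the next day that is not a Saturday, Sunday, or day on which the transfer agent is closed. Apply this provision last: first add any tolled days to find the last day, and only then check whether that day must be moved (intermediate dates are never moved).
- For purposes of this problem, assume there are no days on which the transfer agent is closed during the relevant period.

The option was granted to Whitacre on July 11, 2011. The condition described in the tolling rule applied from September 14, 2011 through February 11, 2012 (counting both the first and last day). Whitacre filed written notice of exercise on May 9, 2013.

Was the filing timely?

17 months after July 11, 2011 is December 11, 2012.
From September 14, 2011 through February 11, 2012 inclusive is 151 days; tolling adds 151 days: December 11, 2012 + 151 days = May 11, 2013.
May 11, 2013 is Saturday; May 12, 2013 is Sunday. The next qualifying day is May 13, 2013.
The deadline is May 13, 2013; the filing on May 9, 2013 is on or before that date.

Yes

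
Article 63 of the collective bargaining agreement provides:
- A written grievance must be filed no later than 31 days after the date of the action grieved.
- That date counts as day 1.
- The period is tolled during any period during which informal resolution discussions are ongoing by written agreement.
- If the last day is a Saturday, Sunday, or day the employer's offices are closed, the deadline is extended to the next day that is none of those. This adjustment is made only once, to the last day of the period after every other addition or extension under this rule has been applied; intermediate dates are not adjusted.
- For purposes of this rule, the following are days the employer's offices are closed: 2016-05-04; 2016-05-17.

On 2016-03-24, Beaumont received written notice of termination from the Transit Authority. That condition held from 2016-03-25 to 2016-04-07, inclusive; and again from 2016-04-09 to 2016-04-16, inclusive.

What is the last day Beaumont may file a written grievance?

Counting 2016-03-24 as day 1, day 31 is April 23, 2016.
From March 25, 2016 through April 7, 2016 inclusive is 14 days; tolling adds 14 days: April 23, 2016 + 14 days = May 7, 2016.
From April 9, 2016 through April 16, 2016 inclusive is 8 days; tolling adds 8 days: May 7, 2016 + 8 days = May 15, 2016.
May 15, 2016 is Sunday. The next qualifying day is May 16, 2016.

May 16, 2016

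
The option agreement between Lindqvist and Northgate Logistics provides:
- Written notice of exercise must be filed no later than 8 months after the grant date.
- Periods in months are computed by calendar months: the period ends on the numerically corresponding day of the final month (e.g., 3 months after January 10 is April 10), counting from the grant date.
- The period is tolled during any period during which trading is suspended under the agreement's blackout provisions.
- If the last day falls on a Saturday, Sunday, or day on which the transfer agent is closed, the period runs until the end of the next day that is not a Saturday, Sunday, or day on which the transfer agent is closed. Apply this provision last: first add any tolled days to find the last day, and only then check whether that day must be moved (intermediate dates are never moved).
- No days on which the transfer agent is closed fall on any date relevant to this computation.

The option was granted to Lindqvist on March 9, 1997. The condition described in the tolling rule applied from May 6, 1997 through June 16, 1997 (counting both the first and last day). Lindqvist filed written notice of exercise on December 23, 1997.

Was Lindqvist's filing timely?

8 months after March 9, 1997 is November 9, 1997.
From May 6, 1997 through June 16, 1997 inclusive is 42 days; tolling adds 42 days: November 9, 1997 + 42 days = December 21, 1997.
December 21, 1997 is Sunday. The next qualifying day is December 22, 1997.
The deadline is December 22, 1997; the filing on December 23, 1997 is after that date.

No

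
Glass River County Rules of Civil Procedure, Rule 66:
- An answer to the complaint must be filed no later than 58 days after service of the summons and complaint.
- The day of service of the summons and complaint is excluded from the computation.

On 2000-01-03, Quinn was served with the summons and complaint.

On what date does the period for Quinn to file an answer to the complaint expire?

58 days after 2000-01-03 is March 1, 2000.

March 1, 2000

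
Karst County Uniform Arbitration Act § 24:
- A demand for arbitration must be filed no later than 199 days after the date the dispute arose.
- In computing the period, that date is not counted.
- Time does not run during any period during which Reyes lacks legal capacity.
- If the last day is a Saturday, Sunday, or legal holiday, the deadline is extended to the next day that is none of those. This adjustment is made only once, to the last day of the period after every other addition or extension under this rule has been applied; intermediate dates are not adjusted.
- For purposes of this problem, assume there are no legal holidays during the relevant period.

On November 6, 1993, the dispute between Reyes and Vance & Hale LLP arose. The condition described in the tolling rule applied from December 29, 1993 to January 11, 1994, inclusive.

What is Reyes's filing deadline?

June 7, 1994

199 days after November 6, 1993 is May 24, 1994.
From December 29, 1993 through January 11, 1994 inclusive is 14 days; tolling adds 14 days: May 24, 1994 + 14 days = June 7, 1994.
June 7, 1994 is a Tuesday and not a legal holiday, so no extension applies.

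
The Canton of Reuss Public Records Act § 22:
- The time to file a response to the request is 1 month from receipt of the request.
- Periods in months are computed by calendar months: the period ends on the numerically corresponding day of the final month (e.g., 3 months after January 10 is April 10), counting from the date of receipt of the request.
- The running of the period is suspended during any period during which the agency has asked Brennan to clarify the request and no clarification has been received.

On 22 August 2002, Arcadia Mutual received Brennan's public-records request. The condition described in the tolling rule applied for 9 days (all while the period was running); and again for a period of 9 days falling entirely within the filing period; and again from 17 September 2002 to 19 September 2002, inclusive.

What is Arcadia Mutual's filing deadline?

1 month after 22 August 2002 is September 22, 2002.
Tolling adds 9 days: September 22, 2002 + 9 days = October 1, 2002.
Tolling adds 9 days: October 1, 2002 + 9 days = October 10, 2002.
From September 17, 2002 through September 19, 2002 inclusive is 3 days; tolling adds 3 days: October 10, 2002 + 3 days = October 13, 2002.

October 13, 2002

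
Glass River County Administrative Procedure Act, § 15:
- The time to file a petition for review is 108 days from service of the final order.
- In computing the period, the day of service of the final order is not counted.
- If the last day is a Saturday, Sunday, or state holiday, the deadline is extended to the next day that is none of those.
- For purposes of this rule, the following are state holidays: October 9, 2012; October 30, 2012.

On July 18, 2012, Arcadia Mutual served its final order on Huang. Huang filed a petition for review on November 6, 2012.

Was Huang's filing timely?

No

108 days after July 18, 2012 is November 3, 2012.
November 3, 2012 is Saturday; November 4, 2012 is Sunday. The next qualifying day is November 5, 2012.
The deadline is November 5, 2012; the filing on November 6, 2012 is after that date.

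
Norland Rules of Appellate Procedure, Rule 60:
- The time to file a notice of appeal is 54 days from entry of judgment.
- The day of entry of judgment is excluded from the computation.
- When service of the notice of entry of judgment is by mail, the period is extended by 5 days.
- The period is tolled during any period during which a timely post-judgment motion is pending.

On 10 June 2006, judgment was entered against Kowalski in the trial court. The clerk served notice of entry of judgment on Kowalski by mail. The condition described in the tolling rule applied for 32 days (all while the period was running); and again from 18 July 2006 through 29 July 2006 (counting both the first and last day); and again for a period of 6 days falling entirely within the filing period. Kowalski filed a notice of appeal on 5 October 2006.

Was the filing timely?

54 days after 10 June 2006 is August 3, 2006.
Service was by mail, adding 5 days: August 3, 2006 + 5 days = August 8, 2006.
Tolling adds 32 days: August 8, 2006 + 32 days = September 9, 2006.
From July 18, 2006 through July 29, 2006 inclusive is 12 days; tolling adds 12 days: September 9, 2006 + 12 days = September 21, 2006.
Tolling adds 6 days: September 21, 2006 + 6 days = September 27, 2006.
The deadline is September 27, 2006; the filing on October 5, 2006 is after that date.

No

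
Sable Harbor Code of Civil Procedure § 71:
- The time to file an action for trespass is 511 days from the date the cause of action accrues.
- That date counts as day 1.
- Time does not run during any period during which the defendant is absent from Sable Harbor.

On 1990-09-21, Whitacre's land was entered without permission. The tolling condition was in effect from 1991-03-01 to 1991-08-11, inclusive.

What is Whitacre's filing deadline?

Counting 1990-09-21 as day 1, day 511 is February 13, 1992.
From March 1, 1991 through August 11, 1991 inclusive is 164 days; tolling adds 164 days: February 13, 1992 + 164 days = July 26, 1992.

July 26, 1992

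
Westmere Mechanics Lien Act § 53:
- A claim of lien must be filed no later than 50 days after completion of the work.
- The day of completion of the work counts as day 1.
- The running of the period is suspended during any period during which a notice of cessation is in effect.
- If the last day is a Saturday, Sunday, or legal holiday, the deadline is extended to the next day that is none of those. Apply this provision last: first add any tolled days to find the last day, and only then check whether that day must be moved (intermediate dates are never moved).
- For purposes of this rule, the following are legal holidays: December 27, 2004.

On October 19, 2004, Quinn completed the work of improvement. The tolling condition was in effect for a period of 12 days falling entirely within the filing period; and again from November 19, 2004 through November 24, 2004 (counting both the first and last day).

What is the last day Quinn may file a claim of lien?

December 28, 2004

Counting October 19, 2004 as day 1, day 50 is December 7, 2004.
Tolling adds 12 days: December 7, 2004 + 12 days = December 19, 2004.
From November 19, 2004 through November 24, 2004 inclusive is 6 days; tolling adds 6 days: December 19, 2004 + 6 days = December 25, 2004.
December 25, 2004 is Saturday; December 26, 2004 is Sunday; December 27, 2004 is a listed holiday. The next qualifying day is December 28, 2004.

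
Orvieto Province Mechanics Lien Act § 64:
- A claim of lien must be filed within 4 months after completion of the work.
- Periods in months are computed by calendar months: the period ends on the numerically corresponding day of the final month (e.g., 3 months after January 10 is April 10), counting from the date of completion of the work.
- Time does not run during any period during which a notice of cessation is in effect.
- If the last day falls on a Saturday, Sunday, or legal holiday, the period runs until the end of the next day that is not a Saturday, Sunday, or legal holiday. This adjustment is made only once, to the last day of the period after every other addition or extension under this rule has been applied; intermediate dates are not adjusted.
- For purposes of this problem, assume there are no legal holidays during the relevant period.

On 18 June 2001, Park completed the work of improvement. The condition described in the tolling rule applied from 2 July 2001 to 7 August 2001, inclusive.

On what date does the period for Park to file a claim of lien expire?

November 26, 2001

4 months after 18 June 2001 is October 18, 2001.
From July 2, 2001 through August 7, 2001 inclusive is 37 days; tolling adds 37 days: October 18, 2001 + 37 days = November 24, 2001.
November 24, 2001 is Saturday; November 25, 2001 is Sunday. The next qualifying day is November 26, 2001.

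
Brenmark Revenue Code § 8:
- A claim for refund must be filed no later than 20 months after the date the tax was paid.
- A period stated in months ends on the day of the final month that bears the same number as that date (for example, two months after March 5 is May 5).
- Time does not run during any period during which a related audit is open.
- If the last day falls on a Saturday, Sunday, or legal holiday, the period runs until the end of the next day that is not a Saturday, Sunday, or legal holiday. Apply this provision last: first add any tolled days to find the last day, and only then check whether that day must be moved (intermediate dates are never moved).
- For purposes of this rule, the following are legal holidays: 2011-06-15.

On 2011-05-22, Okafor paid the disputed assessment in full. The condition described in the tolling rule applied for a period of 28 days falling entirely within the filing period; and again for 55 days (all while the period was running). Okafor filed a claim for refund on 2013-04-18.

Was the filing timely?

20 months after 2011-05-22 is January 22, 2013.
Tolling adds 28 days: January 22, 2013 + 28 days = February 19, 2013.
Tolling adds 55 days: February 19, 2013 + 55 days = April 15, 2013.
April 15, 2013 is a Monday and not a legal holiday, so no extension applies.
The deadline is April 15, 2013; the filing on April 18, 2013 is after that date.

No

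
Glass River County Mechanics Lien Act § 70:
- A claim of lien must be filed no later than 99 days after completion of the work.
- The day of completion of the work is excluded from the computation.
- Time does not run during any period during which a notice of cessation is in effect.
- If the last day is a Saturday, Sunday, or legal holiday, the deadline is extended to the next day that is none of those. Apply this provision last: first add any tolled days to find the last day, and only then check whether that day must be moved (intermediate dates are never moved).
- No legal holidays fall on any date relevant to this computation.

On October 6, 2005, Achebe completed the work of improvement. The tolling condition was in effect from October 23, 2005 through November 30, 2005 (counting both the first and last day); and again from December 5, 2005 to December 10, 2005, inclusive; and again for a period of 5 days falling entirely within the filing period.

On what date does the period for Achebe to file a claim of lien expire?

99 days after October 6, 2005 is January 13, 2006.
From October 23, 2005 through November 30, 2005 inclusive is 39 days; tolling adds 39 days: January 13, 2006 + 39 days = February 21, 2006.
From December 5, 2005 through December 10, 2005 inclusive is 6 days; tolling adds 6 days: February 21, 2006 + 6 days = February 27, 2006.
Tolling adds 5 days: February 27, 2006 + 5 days = March 4, 2006.
March 4, 2006 is Saturday; March 5, 2006 is Sunday. The next qualifying day is March 6, 2006.

March 6, 2006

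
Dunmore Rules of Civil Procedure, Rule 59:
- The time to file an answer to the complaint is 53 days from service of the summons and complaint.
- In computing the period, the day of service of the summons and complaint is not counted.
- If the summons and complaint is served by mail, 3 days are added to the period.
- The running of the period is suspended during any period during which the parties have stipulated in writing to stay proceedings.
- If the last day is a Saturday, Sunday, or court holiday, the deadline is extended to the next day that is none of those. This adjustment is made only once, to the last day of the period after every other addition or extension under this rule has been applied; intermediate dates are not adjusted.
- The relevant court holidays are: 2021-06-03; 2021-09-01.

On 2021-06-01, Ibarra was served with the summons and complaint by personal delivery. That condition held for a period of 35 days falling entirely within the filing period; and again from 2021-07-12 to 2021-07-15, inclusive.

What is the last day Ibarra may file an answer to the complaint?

September 2, 2021

53 days after 2021-06-01 is July 24, 2021.
Service was not by mail, so no mail extension applies.
Tolling adds 35 days: July 24, 2021 + 35 days = August 28, 2021.
From July 12, 2021 through July 15, 2021 inclusive is 4 days; tolling adds 4 days: August 28, 2021 + 4 days = September 1, 2021.
September 1, 2021 is a listed holiday. The next qualifying day is September 2, 2021.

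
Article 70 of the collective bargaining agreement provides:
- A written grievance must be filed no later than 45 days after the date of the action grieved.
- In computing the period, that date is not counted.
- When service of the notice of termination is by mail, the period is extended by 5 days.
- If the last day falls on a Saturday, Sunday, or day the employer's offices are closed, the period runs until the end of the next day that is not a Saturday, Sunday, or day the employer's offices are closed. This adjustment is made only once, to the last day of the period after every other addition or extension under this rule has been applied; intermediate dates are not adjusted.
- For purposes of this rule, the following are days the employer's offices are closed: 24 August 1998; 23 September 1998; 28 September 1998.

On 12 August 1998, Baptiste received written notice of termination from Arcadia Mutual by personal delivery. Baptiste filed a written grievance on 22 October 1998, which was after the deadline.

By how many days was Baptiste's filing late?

23 days

45 days after 12 August 1998 is September 26, 1998.
Service was not by mail, so no mail extension applies.
September 26, 1998 is Saturday; September 27, 1998 is Sunday; September 28, 1998 is a listed holiday. The next qualifying day is September 29, 1998.
The deadline is September 29, 1998; from September 29, 1998 to October 22, 1998 is 23 days.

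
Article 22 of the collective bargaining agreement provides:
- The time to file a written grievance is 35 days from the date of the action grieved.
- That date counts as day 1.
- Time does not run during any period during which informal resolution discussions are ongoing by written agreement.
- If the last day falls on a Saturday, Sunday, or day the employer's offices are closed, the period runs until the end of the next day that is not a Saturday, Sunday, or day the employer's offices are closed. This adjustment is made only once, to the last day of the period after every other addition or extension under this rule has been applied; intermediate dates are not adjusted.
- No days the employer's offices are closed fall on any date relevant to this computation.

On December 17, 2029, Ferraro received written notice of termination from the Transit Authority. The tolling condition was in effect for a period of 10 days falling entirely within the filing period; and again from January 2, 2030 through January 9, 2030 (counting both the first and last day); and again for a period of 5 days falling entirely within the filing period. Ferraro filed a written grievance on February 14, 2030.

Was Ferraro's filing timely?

No

Counting December 17, 2029 as day 1, day 35 is January 20, 2030.
Tolling adds 10 days: January 20, 2030 + 10 days = January 30, 2030.
From January 2, 2030 through January 9, 2030 inclusive is 8 days; tolling adds 8 days: January 30, 2030 + 8 days = February 7, 2030.
Tolling adds 5 days: February 7, 2030 + 5 days = February 12, 2030.
February 12, 2030 is a Tuesday and not a day the employer's offices are closed, so no extension applies.
The deadline is February 12, 2030; the filing on February 14, 2030 is after that date.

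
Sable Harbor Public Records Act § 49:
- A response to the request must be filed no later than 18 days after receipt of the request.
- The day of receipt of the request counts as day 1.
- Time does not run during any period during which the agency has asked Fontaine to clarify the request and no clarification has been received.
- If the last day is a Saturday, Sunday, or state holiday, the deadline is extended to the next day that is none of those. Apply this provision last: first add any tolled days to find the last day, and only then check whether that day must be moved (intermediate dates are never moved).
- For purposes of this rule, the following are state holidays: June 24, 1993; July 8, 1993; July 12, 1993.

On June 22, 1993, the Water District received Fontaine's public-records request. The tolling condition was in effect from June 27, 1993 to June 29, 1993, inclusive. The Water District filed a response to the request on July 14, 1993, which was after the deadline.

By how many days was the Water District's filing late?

Counting June 22, 1993 as day 1, day 18 is July 9, 1993.
From June 27, 1993 through June 29, 1993 inclusive is 3 days; tolling adds 3 days: July 9, 1993 + 3 days = July 12, 1993.
July 12, 1993 is a listed holiday. The next qualifying day is July 13, 1993.
The deadline is July 13, 1993; from July 13, 1993 to July 14, 1993 is 1 days.

1 day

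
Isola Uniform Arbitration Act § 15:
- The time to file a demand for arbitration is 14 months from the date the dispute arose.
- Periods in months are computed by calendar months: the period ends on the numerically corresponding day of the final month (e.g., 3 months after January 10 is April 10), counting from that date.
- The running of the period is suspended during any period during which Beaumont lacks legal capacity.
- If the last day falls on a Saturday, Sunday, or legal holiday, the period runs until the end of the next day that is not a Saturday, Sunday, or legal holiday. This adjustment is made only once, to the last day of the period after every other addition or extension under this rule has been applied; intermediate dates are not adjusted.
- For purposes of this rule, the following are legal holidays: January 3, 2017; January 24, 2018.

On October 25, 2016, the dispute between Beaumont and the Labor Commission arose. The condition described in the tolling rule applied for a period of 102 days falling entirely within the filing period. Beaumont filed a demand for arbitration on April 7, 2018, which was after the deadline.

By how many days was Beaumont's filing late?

1 day

14 months after October 25, 2016 is December 25, 2017.
Tolling adds 102 days: December 25, 2017 + 102 days = April 6, 2018.
April 6, 2018 is a Friday and not a legal holiday, so no extension applies.
The deadline is April 6, 2018; from April 6, 2018 to April 7, 2018 is 1 days.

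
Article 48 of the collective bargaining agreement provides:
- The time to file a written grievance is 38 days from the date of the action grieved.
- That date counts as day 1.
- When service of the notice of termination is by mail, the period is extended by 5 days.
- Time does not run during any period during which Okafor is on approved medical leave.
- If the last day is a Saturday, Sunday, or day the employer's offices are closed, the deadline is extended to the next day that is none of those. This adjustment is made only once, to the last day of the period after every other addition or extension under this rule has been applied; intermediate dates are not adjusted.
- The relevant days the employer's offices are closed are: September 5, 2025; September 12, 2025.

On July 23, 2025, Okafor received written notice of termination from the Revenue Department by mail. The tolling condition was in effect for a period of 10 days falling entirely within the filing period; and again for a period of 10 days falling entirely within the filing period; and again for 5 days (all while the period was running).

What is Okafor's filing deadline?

Counting July 23, 2025 as day 1, day 38 is August 29, 2025.
Service was by mail, adding 5 days: August 29, 2025 + 5 days = September 3, 2025.
Tolling adds 10 days: September 3, 2025 + 10 days = September 13, 2025.
Tolling adds 10 days: September 13, 2025 + 10 days = September 23, 2025.
Tolling adds 5 days: September 23, 2025 + 5 days = September 28, 2025.
September 28, 2025 is Sunday. The next qualifying day is September 29, 2025.

September 29, 2025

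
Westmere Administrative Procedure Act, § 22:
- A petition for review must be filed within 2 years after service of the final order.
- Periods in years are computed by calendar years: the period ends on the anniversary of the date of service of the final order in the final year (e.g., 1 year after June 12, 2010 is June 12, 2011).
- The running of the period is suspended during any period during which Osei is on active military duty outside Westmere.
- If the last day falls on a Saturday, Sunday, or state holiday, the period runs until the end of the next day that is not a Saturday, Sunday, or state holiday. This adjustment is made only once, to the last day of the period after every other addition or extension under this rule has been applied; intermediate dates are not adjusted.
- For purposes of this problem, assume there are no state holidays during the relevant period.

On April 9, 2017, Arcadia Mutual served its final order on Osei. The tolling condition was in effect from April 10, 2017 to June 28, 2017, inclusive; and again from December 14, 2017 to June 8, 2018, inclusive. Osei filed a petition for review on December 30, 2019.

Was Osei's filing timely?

No

2 years after April 9, 2017 is April 9, 2019.
From April 10, 2017 through June 28, 2017 inclusive is 80 days; tolling adds 80 days: April 9, 2019 + 80 days = June 28, 2019.
From December 14, 2017 through June 8, 2018 inclusive is 177 days; tolling adds 177 days: June 28, 2019 + 177 days = December 22, 2019.
December 22, 2019 is Sunday. The next qualifying day is December 23, 2019.
The deadline is December 23, 2019; the filing on December 30, 2019 is after that date.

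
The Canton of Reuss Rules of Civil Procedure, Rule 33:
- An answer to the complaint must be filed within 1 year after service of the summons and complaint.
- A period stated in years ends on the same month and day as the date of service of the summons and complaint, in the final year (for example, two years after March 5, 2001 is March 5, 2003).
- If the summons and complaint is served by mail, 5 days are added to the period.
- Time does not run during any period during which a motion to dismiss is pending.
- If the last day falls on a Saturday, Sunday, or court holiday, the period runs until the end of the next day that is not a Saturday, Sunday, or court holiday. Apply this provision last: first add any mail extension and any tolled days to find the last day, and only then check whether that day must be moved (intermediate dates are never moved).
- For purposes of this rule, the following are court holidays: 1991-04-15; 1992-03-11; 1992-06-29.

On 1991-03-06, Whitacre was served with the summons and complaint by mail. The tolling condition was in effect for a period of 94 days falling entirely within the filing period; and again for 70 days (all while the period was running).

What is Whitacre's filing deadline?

August 24, 1992

1 year after 1991-03-06 is March 6, 1992.
Service was by mail, adding 5 days: March 6, 1992 + 5 days = March 11, 1992.
Tolling adds 94 days: March 11, 1992 + 94 days = June 13, 1992.
Tolling adds 70 days: June 13, 1992 + 70 days = August 22, 1992.
August 22, 1992 is Saturday; August 23, 1992 is Sunday. The next qualifying day is August 24, 1992.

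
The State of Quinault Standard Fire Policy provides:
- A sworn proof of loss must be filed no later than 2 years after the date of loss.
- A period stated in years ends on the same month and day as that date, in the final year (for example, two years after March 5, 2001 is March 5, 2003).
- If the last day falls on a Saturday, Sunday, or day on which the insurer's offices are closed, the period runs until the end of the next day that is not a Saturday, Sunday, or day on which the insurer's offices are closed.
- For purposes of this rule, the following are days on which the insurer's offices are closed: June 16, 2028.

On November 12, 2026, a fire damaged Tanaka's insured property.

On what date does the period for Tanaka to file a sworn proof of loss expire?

2 years after November 12, 2026 is November 12, 2028.
November 12, 2028 is Sunday. The next qualifying day is November 13, 2028.

November 13, 2028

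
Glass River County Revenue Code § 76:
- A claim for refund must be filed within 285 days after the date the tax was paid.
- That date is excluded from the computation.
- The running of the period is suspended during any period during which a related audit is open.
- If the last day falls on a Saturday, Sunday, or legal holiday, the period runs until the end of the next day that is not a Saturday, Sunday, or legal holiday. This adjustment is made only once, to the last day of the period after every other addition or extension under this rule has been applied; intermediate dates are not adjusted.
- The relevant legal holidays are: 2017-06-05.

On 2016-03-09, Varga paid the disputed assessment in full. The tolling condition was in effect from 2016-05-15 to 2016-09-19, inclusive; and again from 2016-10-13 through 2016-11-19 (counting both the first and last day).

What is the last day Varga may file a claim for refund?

285 days after 2016-03-09 is December 19, 2016.
From May 15, 2016 through September 19, 2016 inclusive is 128 days; tolling adds 128 days: December 19, 2016 + 128 days = April 26, 2017.
From October 13, 2016 through November 19, 2016 inclusive is 38 days; tolling adds 38 days: April 26, 2017 + 38 days = June 3, 2017.
June 3, 2017 is Saturday; June 4, 2017 is Sunday; June 5, 2017 is a listed holiday. The next qualifying day is June 6, 2017.

June 6, 2017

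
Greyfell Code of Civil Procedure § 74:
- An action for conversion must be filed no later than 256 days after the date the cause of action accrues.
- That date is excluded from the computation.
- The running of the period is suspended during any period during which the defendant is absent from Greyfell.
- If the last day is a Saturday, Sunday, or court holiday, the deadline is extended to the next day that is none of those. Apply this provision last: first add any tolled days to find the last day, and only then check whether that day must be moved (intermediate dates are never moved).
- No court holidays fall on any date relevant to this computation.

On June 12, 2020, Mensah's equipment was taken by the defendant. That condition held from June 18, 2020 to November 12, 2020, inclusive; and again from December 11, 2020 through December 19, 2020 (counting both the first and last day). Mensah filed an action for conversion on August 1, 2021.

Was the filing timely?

No

256 days after June 12, 2020 is February 23, 2021.
From June 18, 2020 through November 12, 2020 inclusive is 148 days; tolling adds 148 days: February 23, 2021 + 148 days = July 21, 2021.
From December 11, 2020 through December 19, 2020 inclusive is 9 days; tolling adds 9 days: July 21, 2021 + 9 days = July 30, 2021.
July 30, 2021 is a Friday and not a court holiday, so no extension applies.
The deadline is July 30, 2021; the filing on August 1, 2021 is after that date.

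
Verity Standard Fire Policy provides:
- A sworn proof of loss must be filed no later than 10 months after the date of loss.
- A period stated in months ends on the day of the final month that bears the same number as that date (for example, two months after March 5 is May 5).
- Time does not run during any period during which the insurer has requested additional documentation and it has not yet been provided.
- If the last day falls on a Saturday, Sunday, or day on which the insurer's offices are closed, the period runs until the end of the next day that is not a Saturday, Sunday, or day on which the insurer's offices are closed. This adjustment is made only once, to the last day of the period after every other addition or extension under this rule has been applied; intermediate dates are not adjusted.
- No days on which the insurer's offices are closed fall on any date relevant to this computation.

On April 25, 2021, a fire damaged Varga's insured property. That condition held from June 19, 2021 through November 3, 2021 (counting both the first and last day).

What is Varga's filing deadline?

10 months after April 25, 2021 is February 25, 2022.
From June 19, 2021 through November 3, 2021 inclusive is 138 days; tolling adds 138 days: February 25, 2022 + 138 days = July 13, 2022.
July 13, 2022 is a Wednesday and not a day on which the insurer's offices are closed, so no extension applies.

July 13, 2022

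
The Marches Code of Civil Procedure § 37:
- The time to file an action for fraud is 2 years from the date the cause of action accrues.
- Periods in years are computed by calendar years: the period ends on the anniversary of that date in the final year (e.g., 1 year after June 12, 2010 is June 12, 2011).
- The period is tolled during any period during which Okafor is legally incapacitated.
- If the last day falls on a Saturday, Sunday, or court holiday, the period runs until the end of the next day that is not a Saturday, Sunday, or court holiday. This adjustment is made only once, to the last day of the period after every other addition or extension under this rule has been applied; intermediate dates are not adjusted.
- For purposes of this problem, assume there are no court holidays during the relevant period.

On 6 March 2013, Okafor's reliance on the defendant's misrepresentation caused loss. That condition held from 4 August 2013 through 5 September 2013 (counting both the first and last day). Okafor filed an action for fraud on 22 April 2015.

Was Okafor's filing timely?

No

2 years after 6 March 2013 is March 6, 2015.
From August 4, 2013 through September 5, 2013 inclusive is 33 days; tolling adds 33 days: March 6, 2015 + 33 days = April 8, 2015.
April 8, 2015 is a Wednesday and not a court holiday, so no extension applies.
The deadline is April 8, 2015; the filing on April 22, 2015 is after that date.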